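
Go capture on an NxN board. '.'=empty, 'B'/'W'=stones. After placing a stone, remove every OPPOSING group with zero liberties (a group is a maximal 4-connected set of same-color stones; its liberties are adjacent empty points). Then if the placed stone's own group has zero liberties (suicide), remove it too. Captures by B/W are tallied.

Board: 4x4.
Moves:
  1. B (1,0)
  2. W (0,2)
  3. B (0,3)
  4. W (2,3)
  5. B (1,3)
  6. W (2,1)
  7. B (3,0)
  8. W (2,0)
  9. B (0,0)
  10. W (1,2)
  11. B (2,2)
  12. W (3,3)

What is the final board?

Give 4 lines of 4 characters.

Move 1: B@(1,0) -> caps B=0 W=0
Move 2: W@(0,2) -> caps B=0 W=0
Move 3: B@(0,3) -> caps B=0 W=0
Move 4: W@(2,3) -> caps B=0 W=0
Move 5: B@(1,3) -> caps B=0 W=0
Move 6: W@(2,1) -> caps B=0 W=0
Move 7: B@(3,0) -> caps B=0 W=0
Move 8: W@(2,0) -> caps B=0 W=0
Move 9: B@(0,0) -> caps B=0 W=0
Move 10: W@(1,2) -> caps B=0 W=2
Move 11: B@(2,2) -> caps B=0 W=2
Move 12: W@(3,3) -> caps B=0 W=2

Answer: B.W.
B.W.
WWBW
B..W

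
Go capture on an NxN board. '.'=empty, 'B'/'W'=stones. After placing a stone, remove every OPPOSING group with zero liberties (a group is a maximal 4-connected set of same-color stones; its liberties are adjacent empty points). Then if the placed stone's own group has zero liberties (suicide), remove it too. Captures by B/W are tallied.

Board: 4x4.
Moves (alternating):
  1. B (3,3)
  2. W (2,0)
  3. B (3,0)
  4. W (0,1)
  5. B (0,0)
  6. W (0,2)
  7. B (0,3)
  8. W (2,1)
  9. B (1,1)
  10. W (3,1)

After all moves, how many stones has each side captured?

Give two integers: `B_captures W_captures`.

Move 1: B@(3,3) -> caps B=0 W=0
Move 2: W@(2,0) -> caps B=0 W=0
Move 3: B@(3,0) -> caps B=0 W=0
Move 4: W@(0,1) -> caps B=0 W=0
Move 5: B@(0,0) -> caps B=0 W=0
Move 6: W@(0,2) -> caps B=0 W=0
Move 7: B@(0,3) -> caps B=0 W=0
Move 8: W@(2,1) -> caps B=0 W=0
Move 9: B@(1,1) -> caps B=0 W=0
Move 10: W@(3,1) -> caps B=0 W=1

Answer: 0 1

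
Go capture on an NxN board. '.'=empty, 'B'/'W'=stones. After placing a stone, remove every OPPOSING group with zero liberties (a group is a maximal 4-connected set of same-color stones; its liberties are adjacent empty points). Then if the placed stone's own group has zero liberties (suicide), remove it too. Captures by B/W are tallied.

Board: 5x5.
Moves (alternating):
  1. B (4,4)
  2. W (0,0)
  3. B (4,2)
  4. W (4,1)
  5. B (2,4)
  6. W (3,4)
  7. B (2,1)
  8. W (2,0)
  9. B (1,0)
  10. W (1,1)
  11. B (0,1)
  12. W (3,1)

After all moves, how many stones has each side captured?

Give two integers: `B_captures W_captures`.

Move 1: B@(4,4) -> caps B=0 W=0
Move 2: W@(0,0) -> caps B=0 W=0
Move 3: B@(4,2) -> caps B=0 W=0
Move 4: W@(4,1) -> caps B=0 W=0
Move 5: B@(2,4) -> caps B=0 W=0
Move 6: W@(3,4) -> caps B=0 W=0
Move 7: B@(2,1) -> caps B=0 W=0
Move 8: W@(2,0) -> caps B=0 W=0
Move 9: B@(1,0) -> caps B=0 W=0
Move 10: W@(1,1) -> caps B=0 W=1
Move 11: B@(0,1) -> caps B=0 W=1
Move 12: W@(3,1) -> caps B=0 W=1

Answer: 0 1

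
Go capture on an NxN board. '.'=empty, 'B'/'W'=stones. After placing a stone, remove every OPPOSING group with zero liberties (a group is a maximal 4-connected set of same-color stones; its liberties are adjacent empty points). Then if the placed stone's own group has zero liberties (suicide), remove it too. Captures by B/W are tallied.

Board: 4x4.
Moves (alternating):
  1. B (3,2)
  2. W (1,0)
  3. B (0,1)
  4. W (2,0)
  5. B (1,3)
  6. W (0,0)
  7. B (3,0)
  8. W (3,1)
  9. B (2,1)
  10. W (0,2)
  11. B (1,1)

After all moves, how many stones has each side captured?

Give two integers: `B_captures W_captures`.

Answer: 0 1

Derivation:
Move 1: B@(3,2) -> caps B=0 W=0
Move 2: W@(1,0) -> caps B=0 W=0
Move 3: B@(0,1) -> caps B=0 W=0
Move 4: W@(2,0) -> caps B=0 W=0
Move 5: B@(1,3) -> caps B=0 W=0
Move 6: W@(0,0) -> caps B=0 W=0
Move 7: B@(3,0) -> caps B=0 W=0
Move 8: W@(3,1) -> caps B=0 W=1
Move 9: B@(2,1) -> caps B=0 W=1
Move 10: W@(0,2) -> caps B=0 W=1
Move 11: B@(1,1) -> caps B=0 W=1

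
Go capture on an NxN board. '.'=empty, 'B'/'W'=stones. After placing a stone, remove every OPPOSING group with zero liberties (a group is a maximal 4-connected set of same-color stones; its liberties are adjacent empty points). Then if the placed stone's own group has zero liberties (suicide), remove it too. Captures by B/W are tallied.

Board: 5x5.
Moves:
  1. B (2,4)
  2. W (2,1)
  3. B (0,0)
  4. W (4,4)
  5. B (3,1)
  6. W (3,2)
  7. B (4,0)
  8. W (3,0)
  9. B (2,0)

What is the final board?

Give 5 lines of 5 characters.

Move 1: B@(2,4) -> caps B=0 W=0
Move 2: W@(2,1) -> caps B=0 W=0
Move 3: B@(0,0) -> caps B=0 W=0
Move 4: W@(4,4) -> caps B=0 W=0
Move 5: B@(3,1) -> caps B=0 W=0
Move 6: W@(3,2) -> caps B=0 W=0
Move 7: B@(4,0) -> caps B=0 W=0
Move 8: W@(3,0) -> caps B=0 W=0
Move 9: B@(2,0) -> caps B=1 W=0

Answer: B....
.....
BW..B
.BW..
B...W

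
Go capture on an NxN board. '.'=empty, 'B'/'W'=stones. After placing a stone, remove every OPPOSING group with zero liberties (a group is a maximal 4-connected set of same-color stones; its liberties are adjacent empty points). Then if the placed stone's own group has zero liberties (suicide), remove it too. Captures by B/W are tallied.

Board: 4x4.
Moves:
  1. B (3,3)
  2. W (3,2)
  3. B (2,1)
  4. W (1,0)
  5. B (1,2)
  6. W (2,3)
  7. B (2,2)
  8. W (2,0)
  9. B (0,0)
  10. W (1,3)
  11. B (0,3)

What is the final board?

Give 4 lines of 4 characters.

Answer: B..B
W.BW
WBBW
..W.

Derivation:
Move 1: B@(3,3) -> caps B=0 W=0
Move 2: W@(3,2) -> caps B=0 W=0
Move 3: B@(2,1) -> caps B=0 W=0
Move 4: W@(1,0) -> caps B=0 W=0
Move 5: B@(1,2) -> caps B=0 W=0
Move 6: W@(2,3) -> caps B=0 W=1
Move 7: B@(2,2) -> caps B=0 W=1
Move 8: W@(2,0) -> caps B=0 W=1
Move 9: B@(0,0) -> caps B=0 W=1
Move 10: W@(1,3) -> caps B=0 W=1
Move 11: B@(0,3) -> caps B=0 W=1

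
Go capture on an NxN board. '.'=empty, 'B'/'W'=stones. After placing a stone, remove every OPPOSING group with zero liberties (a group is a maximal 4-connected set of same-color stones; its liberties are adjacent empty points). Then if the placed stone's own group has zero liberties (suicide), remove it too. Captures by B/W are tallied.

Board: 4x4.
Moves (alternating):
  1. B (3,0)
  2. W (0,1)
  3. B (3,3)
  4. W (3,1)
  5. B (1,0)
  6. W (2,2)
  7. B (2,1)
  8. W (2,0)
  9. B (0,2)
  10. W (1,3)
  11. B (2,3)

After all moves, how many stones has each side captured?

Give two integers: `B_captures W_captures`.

Move 1: B@(3,0) -> caps B=0 W=0
Move 2: W@(0,1) -> caps B=0 W=0
Move 3: B@(3,3) -> caps B=0 W=0
Move 4: W@(3,1) -> caps B=0 W=0
Move 5: B@(1,0) -> caps B=0 W=0
Move 6: W@(2,2) -> caps B=0 W=0
Move 7: B@(2,1) -> caps B=0 W=0
Move 8: W@(2,0) -> caps B=0 W=1
Move 9: B@(0,2) -> caps B=0 W=1
Move 10: W@(1,3) -> caps B=0 W=1
Move 11: B@(2,3) -> caps B=0 W=1

Answer: 0 1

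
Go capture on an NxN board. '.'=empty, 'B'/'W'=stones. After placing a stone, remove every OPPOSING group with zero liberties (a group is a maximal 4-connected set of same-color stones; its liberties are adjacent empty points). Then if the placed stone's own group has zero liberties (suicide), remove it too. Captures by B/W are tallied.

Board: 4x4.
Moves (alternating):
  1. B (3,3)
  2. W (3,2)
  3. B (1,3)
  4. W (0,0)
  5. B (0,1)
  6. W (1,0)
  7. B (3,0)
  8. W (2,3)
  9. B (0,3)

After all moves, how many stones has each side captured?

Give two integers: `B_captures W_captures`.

Move 1: B@(3,3) -> caps B=0 W=0
Move 2: W@(3,2) -> caps B=0 W=0
Move 3: B@(1,3) -> caps B=0 W=0
Move 4: W@(0,0) -> caps B=0 W=0
Move 5: B@(0,1) -> caps B=0 W=0
Move 6: W@(1,0) -> caps B=0 W=0
Move 7: B@(3,0) -> caps B=0 W=0
Move 8: W@(2,3) -> caps B=0 W=1
Move 9: B@(0,3) -> caps B=0 W=1

Answer: 0 1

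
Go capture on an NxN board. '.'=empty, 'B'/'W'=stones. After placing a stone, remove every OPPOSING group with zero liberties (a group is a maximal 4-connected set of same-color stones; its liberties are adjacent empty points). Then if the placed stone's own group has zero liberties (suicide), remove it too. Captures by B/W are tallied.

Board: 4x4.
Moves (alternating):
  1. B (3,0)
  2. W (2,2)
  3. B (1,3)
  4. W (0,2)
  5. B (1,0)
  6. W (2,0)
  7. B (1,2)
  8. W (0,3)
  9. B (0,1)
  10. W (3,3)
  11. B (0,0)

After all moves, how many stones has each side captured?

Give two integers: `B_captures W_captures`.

Move 1: B@(3,0) -> caps B=0 W=0
Move 2: W@(2,2) -> caps B=0 W=0
Move 3: B@(1,3) -> caps B=0 W=0
Move 4: W@(0,2) -> caps B=0 W=0
Move 5: B@(1,0) -> caps B=0 W=0
Move 6: W@(2,0) -> caps B=0 W=0
Move 7: B@(1,2) -> caps B=0 W=0
Move 8: W@(0,3) -> caps B=0 W=0
Move 9: B@(0,1) -> caps B=2 W=0
Move 10: W@(3,3) -> caps B=2 W=0
Move 11: B@(0,0) -> caps B=2 W=0

Answer: 2 0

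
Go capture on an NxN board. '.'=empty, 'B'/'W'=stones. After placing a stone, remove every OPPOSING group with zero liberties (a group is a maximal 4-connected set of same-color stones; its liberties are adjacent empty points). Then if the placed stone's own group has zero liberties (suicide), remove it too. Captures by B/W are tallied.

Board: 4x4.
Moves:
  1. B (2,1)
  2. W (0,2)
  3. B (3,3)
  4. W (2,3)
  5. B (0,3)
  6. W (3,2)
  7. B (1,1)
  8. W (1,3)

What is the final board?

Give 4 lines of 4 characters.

Answer: ..W.
.B.W
.B.W
..W.

Derivation:
Move 1: B@(2,1) -> caps B=0 W=0
Move 2: W@(0,2) -> caps B=0 W=0
Move 3: B@(3,3) -> caps B=0 W=0
Move 4: W@(2,3) -> caps B=0 W=0
Move 5: B@(0,3) -> caps B=0 W=0
Move 6: W@(3,2) -> caps B=0 W=1
Move 7: B@(1,1) -> caps B=0 W=1
Move 8: W@(1,3) -> caps B=0 W=2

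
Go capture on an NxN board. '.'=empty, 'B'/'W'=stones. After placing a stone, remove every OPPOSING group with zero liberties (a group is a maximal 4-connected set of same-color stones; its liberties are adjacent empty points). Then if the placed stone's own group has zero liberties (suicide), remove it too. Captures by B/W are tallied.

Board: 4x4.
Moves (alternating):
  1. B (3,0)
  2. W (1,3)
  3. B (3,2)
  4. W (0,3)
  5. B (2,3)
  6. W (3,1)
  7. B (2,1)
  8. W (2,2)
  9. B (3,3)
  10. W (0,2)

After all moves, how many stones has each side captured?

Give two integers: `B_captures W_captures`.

Move 1: B@(3,0) -> caps B=0 W=0
Move 2: W@(1,3) -> caps B=0 W=0
Move 3: B@(3,2) -> caps B=0 W=0
Move 4: W@(0,3) -> caps B=0 W=0
Move 5: B@(2,3) -> caps B=0 W=0
Move 6: W@(3,1) -> caps B=0 W=0
Move 7: B@(2,1) -> caps B=1 W=0
Move 8: W@(2,2) -> caps B=1 W=0
Move 9: B@(3,3) -> caps B=1 W=0
Move 10: W@(0,2) -> caps B=1 W=0

Answer: 1 0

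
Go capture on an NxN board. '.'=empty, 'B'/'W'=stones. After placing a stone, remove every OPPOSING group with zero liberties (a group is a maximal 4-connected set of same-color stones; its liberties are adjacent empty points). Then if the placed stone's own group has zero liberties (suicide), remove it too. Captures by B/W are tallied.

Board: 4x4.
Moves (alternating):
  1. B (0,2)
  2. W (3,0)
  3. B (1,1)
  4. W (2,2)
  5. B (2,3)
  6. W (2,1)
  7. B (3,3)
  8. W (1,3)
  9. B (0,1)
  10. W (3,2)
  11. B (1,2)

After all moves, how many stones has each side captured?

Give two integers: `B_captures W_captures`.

Move 1: B@(0,2) -> caps B=0 W=0
Move 2: W@(3,0) -> caps B=0 W=0
Move 3: B@(1,1) -> caps B=0 W=0
Move 4: W@(2,2) -> caps B=0 W=0
Move 5: B@(2,3) -> caps B=0 W=0
Move 6: W@(2,1) -> caps B=0 W=0
Move 7: B@(3,3) -> caps B=0 W=0
Move 8: W@(1,3) -> caps B=0 W=0
Move 9: B@(0,1) -> caps B=0 W=0
Move 10: W@(3,2) -> caps B=0 W=2
Move 11: B@(1,2) -> caps B=0 W=2

Answer: 0 2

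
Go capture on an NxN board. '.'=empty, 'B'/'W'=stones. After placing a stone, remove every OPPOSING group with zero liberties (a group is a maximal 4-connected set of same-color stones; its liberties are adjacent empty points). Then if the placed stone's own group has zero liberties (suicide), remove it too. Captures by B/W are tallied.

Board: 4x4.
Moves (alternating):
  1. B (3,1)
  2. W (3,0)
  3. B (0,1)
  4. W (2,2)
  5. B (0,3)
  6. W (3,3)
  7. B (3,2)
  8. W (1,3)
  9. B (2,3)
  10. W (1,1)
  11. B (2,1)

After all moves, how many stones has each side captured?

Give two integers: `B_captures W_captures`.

Move 1: B@(3,1) -> caps B=0 W=0
Move 2: W@(3,0) -> caps B=0 W=0
Move 3: B@(0,1) -> caps B=0 W=0
Move 4: W@(2,2) -> caps B=0 W=0
Move 5: B@(0,3) -> caps B=0 W=0
Move 6: W@(3,3) -> caps B=0 W=0
Move 7: B@(3,2) -> caps B=0 W=0
Move 8: W@(1,3) -> caps B=0 W=0
Move 9: B@(2,3) -> caps B=1 W=0
Move 10: W@(1,1) -> caps B=1 W=0
Move 11: B@(2,1) -> caps B=1 W=0

Answer: 1 0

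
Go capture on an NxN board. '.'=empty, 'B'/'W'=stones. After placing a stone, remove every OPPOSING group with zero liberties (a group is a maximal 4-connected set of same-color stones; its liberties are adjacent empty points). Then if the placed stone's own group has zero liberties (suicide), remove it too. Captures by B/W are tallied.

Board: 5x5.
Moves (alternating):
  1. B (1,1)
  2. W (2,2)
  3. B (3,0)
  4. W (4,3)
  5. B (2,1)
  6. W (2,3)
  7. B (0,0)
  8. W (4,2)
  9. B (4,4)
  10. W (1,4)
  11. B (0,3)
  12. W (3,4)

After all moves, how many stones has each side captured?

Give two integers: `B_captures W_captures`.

Move 1: B@(1,1) -> caps B=0 W=0
Move 2: W@(2,2) -> caps B=0 W=0
Move 3: B@(3,0) -> caps B=0 W=0
Move 4: W@(4,3) -> caps B=0 W=0
Move 5: B@(2,1) -> caps B=0 W=0
Move 6: W@(2,3) -> caps B=0 W=0
Move 7: B@(0,0) -> caps B=0 W=0
Move 8: W@(4,2) -> caps B=0 W=0
Move 9: B@(4,4) -> caps B=0 W=0
Move 10: W@(1,4) -> caps B=0 W=0
Move 11: B@(0,3) -> caps B=0 W=0
Move 12: W@(3,4) -> caps B=0 W=1

Answer: 0 1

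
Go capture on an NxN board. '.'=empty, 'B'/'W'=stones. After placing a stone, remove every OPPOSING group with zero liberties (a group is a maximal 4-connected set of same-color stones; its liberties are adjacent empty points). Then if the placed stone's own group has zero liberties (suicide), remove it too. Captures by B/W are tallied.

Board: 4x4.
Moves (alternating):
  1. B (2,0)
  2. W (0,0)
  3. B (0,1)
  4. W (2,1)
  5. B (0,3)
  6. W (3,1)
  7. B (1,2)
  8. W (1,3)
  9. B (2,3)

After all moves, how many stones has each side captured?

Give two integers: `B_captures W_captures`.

Answer: 1 0

Derivation:
Move 1: B@(2,0) -> caps B=0 W=0
Move 2: W@(0,0) -> caps B=0 W=0
Move 3: B@(0,1) -> caps B=0 W=0
Move 4: W@(2,1) -> caps B=0 W=0
Move 5: B@(0,3) -> caps B=0 W=0
Move 6: W@(3,1) -> caps B=0 W=0
Move 7: B@(1,2) -> caps B=0 W=0
Move 8: W@(1,3) -> caps B=0 W=0
Move 9: B@(2,3) -> caps B=1 W=0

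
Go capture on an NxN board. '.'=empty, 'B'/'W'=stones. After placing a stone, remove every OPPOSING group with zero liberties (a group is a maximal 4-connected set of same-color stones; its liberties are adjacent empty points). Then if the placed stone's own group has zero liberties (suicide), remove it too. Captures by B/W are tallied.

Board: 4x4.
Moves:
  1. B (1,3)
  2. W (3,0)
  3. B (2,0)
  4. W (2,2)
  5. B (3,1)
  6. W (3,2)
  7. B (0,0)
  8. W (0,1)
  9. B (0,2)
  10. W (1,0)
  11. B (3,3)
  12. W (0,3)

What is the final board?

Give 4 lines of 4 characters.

Answer: .WB.
W..B
B.W.
.BWB

Derivation:
Move 1: B@(1,3) -> caps B=0 W=0
Move 2: W@(3,0) -> caps B=0 W=0
Move 3: B@(2,0) -> caps B=0 W=0
Move 4: W@(2,2) -> caps B=0 W=0
Move 5: B@(3,1) -> caps B=1 W=0
Move 6: W@(3,2) -> caps B=1 W=0
Move 7: B@(0,0) -> caps B=1 W=0
Move 8: W@(0,1) -> caps B=1 W=0
Move 9: B@(0,2) -> caps B=1 W=0
Move 10: W@(1,0) -> caps B=1 W=1
Move 11: B@(3,3) -> caps B=1 W=1
Move 12: W@(0,3) -> caps B=1 W=1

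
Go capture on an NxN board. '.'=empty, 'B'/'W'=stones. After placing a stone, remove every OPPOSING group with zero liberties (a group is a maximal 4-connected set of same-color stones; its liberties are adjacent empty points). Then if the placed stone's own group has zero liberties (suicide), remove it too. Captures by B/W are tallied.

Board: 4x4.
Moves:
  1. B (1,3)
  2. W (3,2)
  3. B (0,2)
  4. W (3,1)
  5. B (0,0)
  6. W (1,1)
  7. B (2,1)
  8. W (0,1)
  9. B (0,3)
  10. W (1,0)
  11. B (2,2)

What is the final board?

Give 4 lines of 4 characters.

Answer: .WBB
WW.B
.BB.
.WW.

Derivation:
Move 1: B@(1,3) -> caps B=0 W=0
Move 2: W@(3,2) -> caps B=0 W=0
Move 3: B@(0,2) -> caps B=0 W=0
Move 4: W@(3,1) -> caps B=0 W=0
Move 5: B@(0,0) -> caps B=0 W=0
Move 6: W@(1,1) -> caps B=0 W=0
Move 7: B@(2,1) -> caps B=0 W=0
Move 8: W@(0,1) -> caps B=0 W=0
Move 9: B@(0,3) -> caps B=0 W=0
Move 10: W@(1,0) -> caps B=0 W=1
Move 11: B@(2,2) -> caps B=0 W=1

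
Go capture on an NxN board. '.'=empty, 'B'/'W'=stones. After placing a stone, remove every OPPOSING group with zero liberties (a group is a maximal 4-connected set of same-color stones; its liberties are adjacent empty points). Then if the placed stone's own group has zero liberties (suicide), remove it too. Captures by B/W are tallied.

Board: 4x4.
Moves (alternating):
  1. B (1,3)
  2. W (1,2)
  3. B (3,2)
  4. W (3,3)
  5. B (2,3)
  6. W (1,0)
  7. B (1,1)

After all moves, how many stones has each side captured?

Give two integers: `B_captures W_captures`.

Move 1: B@(1,3) -> caps B=0 W=0
Move 2: W@(1,2) -> caps B=0 W=0
Move 3: B@(3,2) -> caps B=0 W=0
Move 4: W@(3,3) -> caps B=0 W=0
Move 5: B@(2,3) -> caps B=1 W=0
Move 6: W@(1,0) -> caps B=1 W=0
Move 7: B@(1,1) -> caps B=1 W=0

Answer: 1 0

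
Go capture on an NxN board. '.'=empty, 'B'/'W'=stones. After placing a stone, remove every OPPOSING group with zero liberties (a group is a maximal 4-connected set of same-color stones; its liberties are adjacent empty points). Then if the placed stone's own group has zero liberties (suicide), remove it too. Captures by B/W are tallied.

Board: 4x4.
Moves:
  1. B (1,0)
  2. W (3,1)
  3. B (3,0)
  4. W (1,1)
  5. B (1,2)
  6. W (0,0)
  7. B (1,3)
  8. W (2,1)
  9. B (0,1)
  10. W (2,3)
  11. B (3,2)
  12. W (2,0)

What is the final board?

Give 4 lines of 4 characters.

Move 1: B@(1,0) -> caps B=0 W=0
Move 2: W@(3,1) -> caps B=0 W=0
Move 3: B@(3,0) -> caps B=0 W=0
Move 4: W@(1,1) -> caps B=0 W=0
Move 5: B@(1,2) -> caps B=0 W=0
Move 6: W@(0,0) -> caps B=0 W=0
Move 7: B@(1,3) -> caps B=0 W=0
Move 8: W@(2,1) -> caps B=0 W=0
Move 9: B@(0,1) -> caps B=1 W=0
Move 10: W@(2,3) -> caps B=1 W=0
Move 11: B@(3,2) -> caps B=1 W=0
Move 12: W@(2,0) -> caps B=1 W=1

Answer: .B..
BWBB
WW.W
.WB.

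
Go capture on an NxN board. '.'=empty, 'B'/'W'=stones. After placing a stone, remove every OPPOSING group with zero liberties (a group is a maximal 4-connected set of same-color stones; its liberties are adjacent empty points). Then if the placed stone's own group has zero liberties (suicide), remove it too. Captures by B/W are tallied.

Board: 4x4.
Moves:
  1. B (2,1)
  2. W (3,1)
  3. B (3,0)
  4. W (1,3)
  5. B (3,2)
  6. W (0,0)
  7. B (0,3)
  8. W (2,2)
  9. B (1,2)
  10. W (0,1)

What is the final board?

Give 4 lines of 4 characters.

Answer: WW.B
..BW
.BW.
B.B.

Derivation:
Move 1: B@(2,1) -> caps B=0 W=0
Move 2: W@(3,1) -> caps B=0 W=0
Move 3: B@(3,0) -> caps B=0 W=0
Move 4: W@(1,3) -> caps B=0 W=0
Move 5: B@(3,2) -> caps B=1 W=0
Move 6: W@(0,0) -> caps B=1 W=0
Move 7: B@(0,3) -> caps B=1 W=0
Move 8: W@(2,2) -> caps B=1 W=0
Move 9: B@(1,2) -> caps B=1 W=0
Move 10: W@(0,1) -> caps B=1 W=0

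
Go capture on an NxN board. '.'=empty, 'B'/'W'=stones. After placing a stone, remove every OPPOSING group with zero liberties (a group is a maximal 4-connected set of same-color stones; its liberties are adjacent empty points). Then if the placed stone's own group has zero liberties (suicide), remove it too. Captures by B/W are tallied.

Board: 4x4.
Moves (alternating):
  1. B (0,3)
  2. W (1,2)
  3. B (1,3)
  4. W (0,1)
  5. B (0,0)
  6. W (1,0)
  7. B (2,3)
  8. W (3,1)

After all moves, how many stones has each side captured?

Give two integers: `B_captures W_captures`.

Move 1: B@(0,3) -> caps B=0 W=0
Move 2: W@(1,2) -> caps B=0 W=0
Move 3: B@(1,3) -> caps B=0 W=0
Move 4: W@(0,1) -> caps B=0 W=0
Move 5: B@(0,0) -> caps B=0 W=0
Move 6: W@(1,0) -> caps B=0 W=1
Move 7: B@(2,3) -> caps B=0 W=1
Move 8: W@(3,1) -> caps B=0 W=1

Answer: 0 1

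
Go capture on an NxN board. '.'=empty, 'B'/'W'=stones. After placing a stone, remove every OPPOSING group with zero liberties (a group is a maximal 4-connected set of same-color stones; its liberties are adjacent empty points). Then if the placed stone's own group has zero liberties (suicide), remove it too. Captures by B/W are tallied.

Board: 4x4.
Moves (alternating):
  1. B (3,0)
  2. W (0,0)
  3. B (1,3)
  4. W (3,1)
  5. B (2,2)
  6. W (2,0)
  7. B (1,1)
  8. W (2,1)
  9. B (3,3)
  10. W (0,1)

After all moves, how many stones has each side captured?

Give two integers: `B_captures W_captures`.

Move 1: B@(3,0) -> caps B=0 W=0
Move 2: W@(0,0) -> caps B=0 W=0
Move 3: B@(1,3) -> caps B=0 W=0
Move 4: W@(3,1) -> caps B=0 W=0
Move 5: B@(2,2) -> caps B=0 W=0
Move 6: W@(2,0) -> caps B=0 W=1
Move 7: B@(1,1) -> caps B=0 W=1
Move 8: W@(2,1) -> caps B=0 W=1
Move 9: B@(3,3) -> caps B=0 W=1
Move 10: W@(0,1) -> caps B=0 W=1

Answer: 0 1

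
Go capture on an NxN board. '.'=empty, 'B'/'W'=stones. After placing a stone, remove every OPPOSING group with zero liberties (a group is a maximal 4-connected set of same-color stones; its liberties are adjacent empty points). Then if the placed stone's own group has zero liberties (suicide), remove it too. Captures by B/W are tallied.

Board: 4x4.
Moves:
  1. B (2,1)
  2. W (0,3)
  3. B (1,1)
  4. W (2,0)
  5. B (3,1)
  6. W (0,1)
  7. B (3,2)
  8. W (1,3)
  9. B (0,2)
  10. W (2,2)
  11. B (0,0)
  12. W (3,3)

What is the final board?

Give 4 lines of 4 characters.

Move 1: B@(2,1) -> caps B=0 W=0
Move 2: W@(0,3) -> caps B=0 W=0
Move 3: B@(1,1) -> caps B=0 W=0
Move 4: W@(2,0) -> caps B=0 W=0
Move 5: B@(3,1) -> caps B=0 W=0
Move 6: W@(0,1) -> caps B=0 W=0
Move 7: B@(3,2) -> caps B=0 W=0
Move 8: W@(1,3) -> caps B=0 W=0
Move 9: B@(0,2) -> caps B=0 W=0
Move 10: W@(2,2) -> caps B=0 W=0
Move 11: B@(0,0) -> caps B=1 W=0
Move 12: W@(3,3) -> caps B=1 W=0

Answer: B.BW
.B.W
WBW.
.BBW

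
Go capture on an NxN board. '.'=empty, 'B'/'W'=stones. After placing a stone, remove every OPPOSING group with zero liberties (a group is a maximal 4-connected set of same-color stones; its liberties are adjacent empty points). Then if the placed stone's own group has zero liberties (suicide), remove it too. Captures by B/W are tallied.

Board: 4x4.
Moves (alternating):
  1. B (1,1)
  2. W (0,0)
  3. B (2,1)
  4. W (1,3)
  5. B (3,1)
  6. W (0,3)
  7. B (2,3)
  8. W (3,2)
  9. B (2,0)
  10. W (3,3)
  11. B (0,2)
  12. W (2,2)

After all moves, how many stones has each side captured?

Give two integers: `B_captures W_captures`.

Answer: 0 1

Derivation:
Move 1: B@(1,1) -> caps B=0 W=0
Move 2: W@(0,0) -> caps B=0 W=0
Move 3: B@(2,1) -> caps B=0 W=0
Move 4: W@(1,3) -> caps B=0 W=0
Move 5: B@(3,1) -> caps B=0 W=0
Move 6: W@(0,3) -> caps B=0 W=0
Move 7: B@(2,3) -> caps B=0 W=0
Move 8: W@(3,2) -> caps B=0 W=0
Move 9: B@(2,0) -> caps B=0 W=0
Move 10: W@(3,3) -> caps B=0 W=0
Move 11: B@(0,2) -> caps B=0 W=0
Move 12: W@(2,2) -> caps B=0 W=1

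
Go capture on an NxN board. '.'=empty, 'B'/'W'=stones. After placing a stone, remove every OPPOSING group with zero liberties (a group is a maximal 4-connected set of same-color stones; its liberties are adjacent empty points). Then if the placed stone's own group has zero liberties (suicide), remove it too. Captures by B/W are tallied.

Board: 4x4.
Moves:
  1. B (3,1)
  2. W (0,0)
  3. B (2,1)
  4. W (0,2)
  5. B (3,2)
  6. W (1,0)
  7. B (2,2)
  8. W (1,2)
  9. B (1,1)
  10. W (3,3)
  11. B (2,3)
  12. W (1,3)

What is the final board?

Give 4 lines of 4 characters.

Move 1: B@(3,1) -> caps B=0 W=0
Move 2: W@(0,0) -> caps B=0 W=0
Move 3: B@(2,1) -> caps B=0 W=0
Move 4: W@(0,2) -> caps B=0 W=0
Move 5: B@(3,2) -> caps B=0 W=0
Move 6: W@(1,0) -> caps B=0 W=0
Move 7: B@(2,2) -> caps B=0 W=0
Move 8: W@(1,2) -> caps B=0 W=0
Move 9: B@(1,1) -> caps B=0 W=0
Move 10: W@(3,3) -> caps B=0 W=0
Move 11: B@(2,3) -> caps B=1 W=0
Move 12: W@(1,3) -> caps B=1 W=0

Answer: W.W.
WBWW
.BBB
.BB.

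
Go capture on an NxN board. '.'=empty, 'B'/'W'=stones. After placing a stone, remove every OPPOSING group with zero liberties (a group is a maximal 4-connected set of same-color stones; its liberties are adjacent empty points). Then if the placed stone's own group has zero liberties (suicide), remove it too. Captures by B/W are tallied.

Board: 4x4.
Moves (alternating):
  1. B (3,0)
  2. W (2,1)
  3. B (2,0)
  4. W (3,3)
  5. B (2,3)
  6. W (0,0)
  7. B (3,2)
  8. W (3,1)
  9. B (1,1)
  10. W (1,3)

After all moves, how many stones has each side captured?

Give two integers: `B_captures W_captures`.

Move 1: B@(3,0) -> caps B=0 W=0
Move 2: W@(2,1) -> caps B=0 W=0
Move 3: B@(2,0) -> caps B=0 W=0
Move 4: W@(3,3) -> caps B=0 W=0
Move 5: B@(2,3) -> caps B=0 W=0
Move 6: W@(0,0) -> caps B=0 W=0
Move 7: B@(3,2) -> caps B=1 W=0
Move 8: W@(3,1) -> caps B=1 W=0
Move 9: B@(1,1) -> caps B=1 W=0
Move 10: W@(1,3) -> caps B=1 W=0

Answer: 1 0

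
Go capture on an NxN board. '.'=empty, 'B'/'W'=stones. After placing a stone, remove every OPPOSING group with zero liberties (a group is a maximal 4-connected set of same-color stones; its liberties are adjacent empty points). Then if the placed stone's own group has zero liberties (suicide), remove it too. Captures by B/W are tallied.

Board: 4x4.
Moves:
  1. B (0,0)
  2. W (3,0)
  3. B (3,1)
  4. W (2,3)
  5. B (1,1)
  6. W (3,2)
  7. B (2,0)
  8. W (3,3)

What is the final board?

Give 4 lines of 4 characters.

Move 1: B@(0,0) -> caps B=0 W=0
Move 2: W@(3,0) -> caps B=0 W=0
Move 3: B@(3,1) -> caps B=0 W=0
Move 4: W@(2,3) -> caps B=0 W=0
Move 5: B@(1,1) -> caps B=0 W=0
Move 6: W@(3,2) -> caps B=0 W=0
Move 7: B@(2,0) -> caps B=1 W=0
Move 8: W@(3,3) -> caps B=1 W=0

Answer: B...
.B..
B..W
.BWW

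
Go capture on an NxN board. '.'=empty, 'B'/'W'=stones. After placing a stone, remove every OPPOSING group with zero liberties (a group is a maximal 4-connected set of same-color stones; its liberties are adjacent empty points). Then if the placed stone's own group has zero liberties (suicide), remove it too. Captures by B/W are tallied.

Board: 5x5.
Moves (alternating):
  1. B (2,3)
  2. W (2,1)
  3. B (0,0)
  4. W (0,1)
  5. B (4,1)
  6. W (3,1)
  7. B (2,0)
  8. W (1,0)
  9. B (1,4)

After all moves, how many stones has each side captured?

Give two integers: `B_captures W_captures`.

Answer: 0 1

Derivation:
Move 1: B@(2,3) -> caps B=0 W=0
Move 2: W@(2,1) -> caps B=0 W=0
Move 3: B@(0,0) -> caps B=0 W=0
Move 4: W@(0,1) -> caps B=0 W=0
Move 5: B@(4,1) -> caps B=0 W=0
Move 6: W@(3,1) -> caps B=0 W=0
Move 7: B@(2,0) -> caps B=0 W=0
Move 8: W@(1,0) -> caps B=0 W=1
Move 9: B@(1,4) -> caps B=0 W=1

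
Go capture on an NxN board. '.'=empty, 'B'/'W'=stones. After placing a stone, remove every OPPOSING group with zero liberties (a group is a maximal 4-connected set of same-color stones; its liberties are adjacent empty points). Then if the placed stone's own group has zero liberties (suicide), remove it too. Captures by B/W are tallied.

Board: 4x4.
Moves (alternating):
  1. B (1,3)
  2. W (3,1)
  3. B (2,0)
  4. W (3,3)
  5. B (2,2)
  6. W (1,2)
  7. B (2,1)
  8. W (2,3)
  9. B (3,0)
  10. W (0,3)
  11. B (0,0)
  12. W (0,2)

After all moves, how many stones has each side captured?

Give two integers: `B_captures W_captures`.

Answer: 0 1

Derivation:
Move 1: B@(1,3) -> caps B=0 W=0
Move 2: W@(3,1) -> caps B=0 W=0
Move 3: B@(2,0) -> caps B=0 W=0
Move 4: W@(3,3) -> caps B=0 W=0
Move 5: B@(2,2) -> caps B=0 W=0
Move 6: W@(1,2) -> caps B=0 W=0
Move 7: B@(2,1) -> caps B=0 W=0
Move 8: W@(2,3) -> caps B=0 W=0
Move 9: B@(3,0) -> caps B=0 W=0
Move 10: W@(0,3) -> caps B=0 W=1
Move 11: B@(0,0) -> caps B=0 W=1
Move 12: W@(0,2) -> caps B=0 W=1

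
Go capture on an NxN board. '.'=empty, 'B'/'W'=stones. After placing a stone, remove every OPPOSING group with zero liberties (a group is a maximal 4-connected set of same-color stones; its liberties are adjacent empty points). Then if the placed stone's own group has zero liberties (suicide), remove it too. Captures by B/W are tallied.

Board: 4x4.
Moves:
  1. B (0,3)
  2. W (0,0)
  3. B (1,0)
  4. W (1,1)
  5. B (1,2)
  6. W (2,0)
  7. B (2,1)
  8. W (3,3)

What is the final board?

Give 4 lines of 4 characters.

Answer: W..B
.WB.
WB..
...W

Derivation:
Move 1: B@(0,3) -> caps B=0 W=0
Move 2: W@(0,0) -> caps B=0 W=0
Move 3: B@(1,0) -> caps B=0 W=0
Move 4: W@(1,1) -> caps B=0 W=0
Move 5: B@(1,2) -> caps B=0 W=0
Move 6: W@(2,0) -> caps B=0 W=1
Move 7: B@(2,1) -> caps B=0 W=1
Move 8: W@(3,3) -> caps B=0 W=1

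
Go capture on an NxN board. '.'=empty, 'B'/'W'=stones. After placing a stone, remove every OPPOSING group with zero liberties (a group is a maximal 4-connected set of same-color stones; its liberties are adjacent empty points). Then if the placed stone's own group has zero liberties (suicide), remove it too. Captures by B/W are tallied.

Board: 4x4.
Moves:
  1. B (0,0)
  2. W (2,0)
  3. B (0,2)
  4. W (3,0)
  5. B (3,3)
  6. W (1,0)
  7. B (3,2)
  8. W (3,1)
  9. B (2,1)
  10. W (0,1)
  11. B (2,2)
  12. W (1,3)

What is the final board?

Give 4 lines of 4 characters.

Move 1: B@(0,0) -> caps B=0 W=0
Move 2: W@(2,0) -> caps B=0 W=0
Move 3: B@(0,2) -> caps B=0 W=0
Move 4: W@(3,0) -> caps B=0 W=0
Move 5: B@(3,3) -> caps B=0 W=0
Move 6: W@(1,0) -> caps B=0 W=0
Move 7: B@(3,2) -> caps B=0 W=0
Move 8: W@(3,1) -> caps B=0 W=0
Move 9: B@(2,1) -> caps B=0 W=0
Move 10: W@(0,1) -> caps B=0 W=1
Move 11: B@(2,2) -> caps B=0 W=1
Move 12: W@(1,3) -> caps B=0 W=1

Answer: .WB.
W..W
WBB.
WWBB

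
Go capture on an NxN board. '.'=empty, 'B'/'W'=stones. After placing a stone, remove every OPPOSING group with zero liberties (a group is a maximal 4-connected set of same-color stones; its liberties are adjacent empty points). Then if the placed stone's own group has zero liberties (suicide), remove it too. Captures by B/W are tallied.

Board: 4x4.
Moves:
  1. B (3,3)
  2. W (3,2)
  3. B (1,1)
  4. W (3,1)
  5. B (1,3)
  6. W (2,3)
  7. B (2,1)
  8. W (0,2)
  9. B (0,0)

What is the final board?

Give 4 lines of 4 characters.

Answer: B.W.
.B.B
.B.W
.WW.

Derivation:
Move 1: B@(3,3) -> caps B=0 W=0
Move 2: W@(3,2) -> caps B=0 W=0
Move 3: B@(1,1) -> caps B=0 W=0
Move 4: W@(3,1) -> caps B=0 W=0
Move 5: B@(1,3) -> caps B=0 W=0
Move 6: W@(2,3) -> caps B=0 W=1
Move 7: B@(2,1) -> caps B=0 W=1
Move 8: W@(0,2) -> caps B=0 W=1
Move 9: B@(0,0) -> caps B=0 W=1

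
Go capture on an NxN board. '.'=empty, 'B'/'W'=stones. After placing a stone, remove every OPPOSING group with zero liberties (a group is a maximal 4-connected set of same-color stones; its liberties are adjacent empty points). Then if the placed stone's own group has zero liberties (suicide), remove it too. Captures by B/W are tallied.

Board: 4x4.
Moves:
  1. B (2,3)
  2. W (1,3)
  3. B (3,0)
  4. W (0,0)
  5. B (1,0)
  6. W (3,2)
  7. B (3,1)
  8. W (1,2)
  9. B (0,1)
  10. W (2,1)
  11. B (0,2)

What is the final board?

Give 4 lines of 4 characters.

Move 1: B@(2,3) -> caps B=0 W=0
Move 2: W@(1,3) -> caps B=0 W=0
Move 3: B@(3,0) -> caps B=0 W=0
Move 4: W@(0,0) -> caps B=0 W=0
Move 5: B@(1,0) -> caps B=0 W=0
Move 6: W@(3,2) -> caps B=0 W=0
Move 7: B@(3,1) -> caps B=0 W=0
Move 8: W@(1,2) -> caps B=0 W=0
Move 9: B@(0,1) -> caps B=1 W=0
Move 10: W@(2,1) -> caps B=1 W=0
Move 11: B@(0,2) -> caps B=1 W=0

Answer: .BB.
B.WW
.W.B
BBW.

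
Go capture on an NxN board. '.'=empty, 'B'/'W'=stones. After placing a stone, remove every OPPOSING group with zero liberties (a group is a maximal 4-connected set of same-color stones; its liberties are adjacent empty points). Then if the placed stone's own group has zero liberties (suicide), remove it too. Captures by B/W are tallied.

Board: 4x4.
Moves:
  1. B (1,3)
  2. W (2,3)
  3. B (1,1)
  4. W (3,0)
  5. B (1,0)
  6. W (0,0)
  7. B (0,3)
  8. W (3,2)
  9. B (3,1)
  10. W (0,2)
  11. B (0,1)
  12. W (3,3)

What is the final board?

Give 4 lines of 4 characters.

Move 1: B@(1,3) -> caps B=0 W=0
Move 2: W@(2,3) -> caps B=0 W=0
Move 3: B@(1,1) -> caps B=0 W=0
Move 4: W@(3,0) -> caps B=0 W=0
Move 5: B@(1,0) -> caps B=0 W=0
Move 6: W@(0,0) -> caps B=0 W=0
Move 7: B@(0,3) -> caps B=0 W=0
Move 8: W@(3,2) -> caps B=0 W=0
Move 9: B@(3,1) -> caps B=0 W=0
Move 10: W@(0,2) -> caps B=0 W=0
Move 11: B@(0,1) -> caps B=1 W=0
Move 12: W@(3,3) -> caps B=1 W=0

Answer: .BWB
BB.B
...W
WBWW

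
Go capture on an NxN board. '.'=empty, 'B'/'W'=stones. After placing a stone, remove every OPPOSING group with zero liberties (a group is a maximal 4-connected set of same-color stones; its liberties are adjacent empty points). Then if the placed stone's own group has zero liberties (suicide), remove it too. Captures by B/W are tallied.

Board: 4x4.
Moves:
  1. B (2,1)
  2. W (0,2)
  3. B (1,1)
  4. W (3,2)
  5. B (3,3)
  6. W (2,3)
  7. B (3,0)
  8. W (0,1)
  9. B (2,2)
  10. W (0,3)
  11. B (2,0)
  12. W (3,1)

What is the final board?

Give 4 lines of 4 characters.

Move 1: B@(2,1) -> caps B=0 W=0
Move 2: W@(0,2) -> caps B=0 W=0
Move 3: B@(1,1) -> caps B=0 W=0
Move 4: W@(3,2) -> caps B=0 W=0
Move 5: B@(3,3) -> caps B=0 W=0
Move 6: W@(2,3) -> caps B=0 W=1
Move 7: B@(3,0) -> caps B=0 W=1
Move 8: W@(0,1) -> caps B=0 W=1
Move 9: B@(2,2) -> caps B=0 W=1
Move 10: W@(0,3) -> caps B=0 W=1
Move 11: B@(2,0) -> caps B=0 W=1
Move 12: W@(3,1) -> caps B=0 W=1

Answer: .WWW
.B..
BBBW
BWW.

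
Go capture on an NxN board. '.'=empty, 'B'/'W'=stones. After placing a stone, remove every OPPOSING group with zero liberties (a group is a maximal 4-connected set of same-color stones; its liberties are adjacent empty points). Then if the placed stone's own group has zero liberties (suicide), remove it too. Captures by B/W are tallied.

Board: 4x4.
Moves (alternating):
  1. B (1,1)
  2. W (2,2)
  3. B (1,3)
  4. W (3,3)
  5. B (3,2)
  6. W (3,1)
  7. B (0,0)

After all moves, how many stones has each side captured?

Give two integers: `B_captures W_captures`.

Answer: 0 1

Derivation:
Move 1: B@(1,1) -> caps B=0 W=0
Move 2: W@(2,2) -> caps B=0 W=0
Move 3: B@(1,3) -> caps B=0 W=0
Move 4: W@(3,3) -> caps B=0 W=0
Move 5: B@(3,2) -> caps B=0 W=0
Move 6: W@(3,1) -> caps B=0 W=1
Move 7: B@(0,0) -> caps B=0 W=1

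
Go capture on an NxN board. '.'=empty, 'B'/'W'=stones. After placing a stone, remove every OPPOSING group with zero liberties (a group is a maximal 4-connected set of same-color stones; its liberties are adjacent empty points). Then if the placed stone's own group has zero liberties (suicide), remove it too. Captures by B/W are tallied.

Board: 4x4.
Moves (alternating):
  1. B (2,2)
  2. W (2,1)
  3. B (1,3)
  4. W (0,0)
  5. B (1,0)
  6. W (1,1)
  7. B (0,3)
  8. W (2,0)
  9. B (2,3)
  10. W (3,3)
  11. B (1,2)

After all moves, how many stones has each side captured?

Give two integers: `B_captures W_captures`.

Move 1: B@(2,2) -> caps B=0 W=0
Move 2: W@(2,1) -> caps B=0 W=0
Move 3: B@(1,3) -> caps B=0 W=0
Move 4: W@(0,0) -> caps B=0 W=0
Move 5: B@(1,0) -> caps B=0 W=0
Move 6: W@(1,1) -> caps B=0 W=0
Move 7: B@(0,3) -> caps B=0 W=0
Move 8: W@(2,0) -> caps B=0 W=1
Move 9: B@(2,3) -> caps B=0 W=1
Move 10: W@(3,3) -> caps B=0 W=1
Move 11: B@(1,2) -> caps B=0 W=1

Answer: 0 1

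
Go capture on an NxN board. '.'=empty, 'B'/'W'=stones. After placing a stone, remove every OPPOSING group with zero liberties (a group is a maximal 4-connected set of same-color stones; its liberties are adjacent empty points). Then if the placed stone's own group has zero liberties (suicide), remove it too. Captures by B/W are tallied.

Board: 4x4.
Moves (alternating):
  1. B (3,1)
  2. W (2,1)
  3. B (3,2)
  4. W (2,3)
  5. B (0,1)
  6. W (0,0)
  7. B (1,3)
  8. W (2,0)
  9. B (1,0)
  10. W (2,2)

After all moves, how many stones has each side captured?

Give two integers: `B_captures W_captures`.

Answer: 1 0

Derivation:
Move 1: B@(3,1) -> caps B=0 W=0
Move 2: W@(2,1) -> caps B=0 W=0
Move 3: B@(3,2) -> caps B=0 W=0
Move 4: W@(2,3) -> caps B=0 W=0
Move 5: B@(0,1) -> caps B=0 W=0
Move 6: W@(0,0) -> caps B=0 W=0
Move 7: B@(1,3) -> caps B=0 W=0
Move 8: W@(2,0) -> caps B=0 W=0
Move 9: B@(1,0) -> caps B=1 W=0
Move 10: W@(2,2) -> caps B=1 W=0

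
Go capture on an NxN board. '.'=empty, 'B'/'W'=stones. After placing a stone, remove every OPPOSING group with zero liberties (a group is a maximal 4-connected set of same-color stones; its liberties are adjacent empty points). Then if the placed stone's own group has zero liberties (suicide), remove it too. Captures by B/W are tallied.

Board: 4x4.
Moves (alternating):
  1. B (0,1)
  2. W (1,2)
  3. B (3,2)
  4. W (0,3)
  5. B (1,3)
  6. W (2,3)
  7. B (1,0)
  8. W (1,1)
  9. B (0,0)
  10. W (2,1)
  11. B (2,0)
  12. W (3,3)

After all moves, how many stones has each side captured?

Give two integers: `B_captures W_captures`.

Answer: 0 1

Derivation:
Move 1: B@(0,1) -> caps B=0 W=0
Move 2: W@(1,2) -> caps B=0 W=0
Move 3: B@(3,2) -> caps B=0 W=0
Move 4: W@(0,3) -> caps B=0 W=0
Move 5: B@(1,3) -> caps B=0 W=0
Move 6: W@(2,3) -> caps B=0 W=1
Move 7: B@(1,0) -> caps B=0 W=1
Move 8: W@(1,1) -> caps B=0 W=1
Move 9: B@(0,0) -> caps B=0 W=1
Move 10: W@(2,1) -> caps B=0 W=1
Move 11: B@(2,0) -> caps B=0 W=1
Move 12: W@(3,3) -> caps B=0 W=1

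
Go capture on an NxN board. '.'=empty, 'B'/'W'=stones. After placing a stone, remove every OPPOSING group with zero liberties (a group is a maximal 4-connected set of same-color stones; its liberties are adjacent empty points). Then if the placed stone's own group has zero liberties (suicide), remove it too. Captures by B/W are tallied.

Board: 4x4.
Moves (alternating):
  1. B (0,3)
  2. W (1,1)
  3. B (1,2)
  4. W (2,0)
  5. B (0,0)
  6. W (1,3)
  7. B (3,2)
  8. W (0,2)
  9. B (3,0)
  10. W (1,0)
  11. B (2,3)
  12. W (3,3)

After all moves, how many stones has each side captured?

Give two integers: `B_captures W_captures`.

Move 1: B@(0,3) -> caps B=0 W=0
Move 2: W@(1,1) -> caps B=0 W=0
Move 3: B@(1,2) -> caps B=0 W=0
Move 4: W@(2,0) -> caps B=0 W=0
Move 5: B@(0,0) -> caps B=0 W=0
Move 6: W@(1,3) -> caps B=0 W=0
Move 7: B@(3,2) -> caps B=0 W=0
Move 8: W@(0,2) -> caps B=0 W=1
Move 9: B@(3,0) -> caps B=0 W=1
Move 10: W@(1,0) -> caps B=0 W=1
Move 11: B@(2,3) -> caps B=0 W=1
Move 12: W@(3,3) -> caps B=0 W=1

Answer: 0 1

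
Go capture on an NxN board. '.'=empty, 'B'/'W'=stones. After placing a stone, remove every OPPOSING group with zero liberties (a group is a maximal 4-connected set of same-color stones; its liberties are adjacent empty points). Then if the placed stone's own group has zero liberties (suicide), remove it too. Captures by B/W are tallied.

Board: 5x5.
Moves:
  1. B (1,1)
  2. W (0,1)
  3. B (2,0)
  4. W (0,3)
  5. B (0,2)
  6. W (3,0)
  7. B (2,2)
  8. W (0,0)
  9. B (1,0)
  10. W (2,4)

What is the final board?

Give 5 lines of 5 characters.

Answer: ..BW.
BB...
B.B.W
W....
.....

Derivation:
Move 1: B@(1,1) -> caps B=0 W=0
Move 2: W@(0,1) -> caps B=0 W=0
Move 3: B@(2,0) -> caps B=0 W=0
Move 4: W@(0,3) -> caps B=0 W=0
Move 5: B@(0,2) -> caps B=0 W=0
Move 6: W@(3,0) -> caps B=0 W=0
Move 7: B@(2,2) -> caps B=0 W=0
Move 8: W@(0,0) -> caps B=0 W=0
Move 9: B@(1,0) -> caps B=2 W=0
Move 10: W@(2,4) -> caps B=2 W=0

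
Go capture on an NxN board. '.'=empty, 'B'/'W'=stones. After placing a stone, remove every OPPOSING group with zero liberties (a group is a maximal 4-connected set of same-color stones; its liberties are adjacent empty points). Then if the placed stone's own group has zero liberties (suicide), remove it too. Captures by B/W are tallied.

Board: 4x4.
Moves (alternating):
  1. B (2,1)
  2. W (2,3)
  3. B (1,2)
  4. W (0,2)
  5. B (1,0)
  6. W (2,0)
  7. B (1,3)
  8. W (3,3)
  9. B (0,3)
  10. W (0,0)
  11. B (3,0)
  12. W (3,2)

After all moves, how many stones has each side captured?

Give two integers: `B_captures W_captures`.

Move 1: B@(2,1) -> caps B=0 W=0
Move 2: W@(2,3) -> caps B=0 W=0
Move 3: B@(1,2) -> caps B=0 W=0
Move 4: W@(0,2) -> caps B=0 W=0
Move 5: B@(1,0) -> caps B=0 W=0
Move 6: W@(2,0) -> caps B=0 W=0
Move 7: B@(1,3) -> caps B=0 W=0
Move 8: W@(3,3) -> caps B=0 W=0
Move 9: B@(0,3) -> caps B=0 W=0
Move 10: W@(0,0) -> caps B=0 W=0
Move 11: B@(3,0) -> caps B=1 W=0
Move 12: W@(3,2) -> caps B=1 W=0

Answer: 1 0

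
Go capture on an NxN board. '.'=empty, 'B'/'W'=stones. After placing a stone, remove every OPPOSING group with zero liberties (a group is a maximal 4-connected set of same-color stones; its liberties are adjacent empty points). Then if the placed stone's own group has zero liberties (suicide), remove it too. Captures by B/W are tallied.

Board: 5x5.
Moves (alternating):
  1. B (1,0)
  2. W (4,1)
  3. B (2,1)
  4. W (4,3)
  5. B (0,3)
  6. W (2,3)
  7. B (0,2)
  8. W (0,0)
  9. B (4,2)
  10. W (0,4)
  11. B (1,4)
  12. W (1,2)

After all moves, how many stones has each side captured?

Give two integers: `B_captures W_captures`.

Answer: 1 0

Derivation:
Move 1: B@(1,0) -> caps B=0 W=0
Move 2: W@(4,1) -> caps B=0 W=0
Move 3: B@(2,1) -> caps B=0 W=0
Move 4: W@(4,3) -> caps B=0 W=0
Move 5: B@(0,3) -> caps B=0 W=0
Move 6: W@(2,3) -> caps B=0 W=0
Move 7: B@(0,2) -> caps B=0 W=0
Move 8: W@(0,0) -> caps B=0 W=0
Move 9: B@(4,2) -> caps B=0 W=0
Move 10: W@(0,4) -> caps B=0 W=0
Move 11: B@(1,4) -> caps B=1 W=0
Move 12: W@(1,2) -> caps B=1 W=0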